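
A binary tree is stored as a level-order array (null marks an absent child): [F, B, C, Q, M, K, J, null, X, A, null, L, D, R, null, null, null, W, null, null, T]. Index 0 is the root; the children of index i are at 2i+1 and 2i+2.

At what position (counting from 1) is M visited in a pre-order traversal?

Pre-order visits the node, then its left subtree, then its right subtree.
Visit F.
At F: go left to B.
  Visit B.
  At B: go left to Q.
    Visit Q.
    At Q: no left child.
    At Q: go right to X.
      Visit X.
      At X: go left to W.
        W is a leaf — visit W.
      At X: no right child.
  At B: go right to M.
    Visit M.
    At M: go left to A.
      Visit A.
      At A: no left child.
      At A: go right to T.
        T is a leaf — visit T.
    At M: no right child.
At F: go right to C.
  Visit C.
  At C: go left to K.
    Visit K.
    At K: go left to L.
      L is a leaf — visit L.
    At K: go right to D.
      D is a leaf — visit D.
  At C: go right to J.
    Visit J.
    At J: go left to R.
      R is a leaf — visit R.
    At J: no right child.
Full pre-order sequence: F, B, Q, X, W, M, A, T, C, K, L, D, J, R.

6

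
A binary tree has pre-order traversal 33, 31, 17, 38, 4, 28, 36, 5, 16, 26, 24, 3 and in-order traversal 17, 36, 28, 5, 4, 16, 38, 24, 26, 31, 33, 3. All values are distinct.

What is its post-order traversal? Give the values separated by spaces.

The first element of pre-order is the root; it splits in-order into left and right subtrees.
Root 33: left subtree has 10 nodes {17, 36, 28, 5, 4, 16, 38, 24, 26, 31}, right has 1 {3}.
  Root 31: left subtree has 9 nodes {17, 36, 28, 5, 4, 16, 38, 24, 26}, right has 0 { }.
    Root 17: left subtree has 0 nodes { }, right has 8 {36, 28, 5, 4, 16, 38, 24, 26}.
      Root 38: left subtree has 5 nodes {36, 28, 5, 4, 16}, right has 2 {24, 26}.
        Root 4: left subtree has 3 nodes {36, 28, 5}, right has 1 {16}.
          Root 28: left subtree has 1 node {36}, right has 1 {5}.
        Root 26: left subtree has 1 node {24}, right has 0 { }.

36 5 28 16 4 24 26 38 17 31 3 33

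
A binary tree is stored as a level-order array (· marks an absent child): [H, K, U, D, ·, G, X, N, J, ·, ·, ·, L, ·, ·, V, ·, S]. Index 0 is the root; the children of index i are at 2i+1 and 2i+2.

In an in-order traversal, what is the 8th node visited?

G

In-order visits the left subtree, then the node, then the right subtree.
At H: go left to K.
  At K: go left to D.
    At D: go left to N.
      At N: go left to V.
        V is a leaf — visit V.
      Visit N.
      At N: no right child.
    Visit D.
    At D: go right to J.
      At J: go left to S.
        S is a leaf — visit S.
      Visit J.
      At J: no right child.
  Visit K.
  At K: no right child.
Visit H.
At H: go right to U.
  At U: go left to G.
    At G: no left child.
    Visit G.
    At G: go right to L.
      L is a leaf — visit L.
  Visit U.
  At U: go right to X.
    X is a leaf — visit X.
Full in-order sequence: V, N, D, S, J, K, H, G, L, U, X.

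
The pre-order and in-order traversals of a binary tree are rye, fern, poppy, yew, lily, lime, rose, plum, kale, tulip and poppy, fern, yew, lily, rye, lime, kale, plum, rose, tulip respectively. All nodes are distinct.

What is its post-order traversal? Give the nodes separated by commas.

poppy, lily, yew, fern, kale, plum, tulip, rose, lime, rye

The first element of pre-order is the root; it splits in-order into left and right subtrees.
Root rye: left subtree has 4 nodes {poppy, fern, yew, lily}, right has 5 {lime, kale, plum, rose, tulip}.
  Root fern: left subtree has 1 node {poppy}, right has 2 {yew, lily}.
    Root yew: left subtree has 0 nodes { }, right has 1 {lily}.
  Root lime: left subtree has 0 nodes { }, right has 4 {kale, plum, rose, tulip}.
    Root rose: left subtree has 2 nodes {kale, plum}, right has 1 {tulip}.
      Root plum: left subtree has 1 node {kale}, right has 0 { }.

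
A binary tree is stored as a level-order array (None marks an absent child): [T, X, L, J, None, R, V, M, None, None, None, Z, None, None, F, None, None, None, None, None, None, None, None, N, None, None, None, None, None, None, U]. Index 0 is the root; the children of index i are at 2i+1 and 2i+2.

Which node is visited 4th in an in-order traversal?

In-order visits the left subtree, then the node, then the right subtree.
At T: go left to X.
  At X: go left to J.
    At J: go left to M.
      M is a leaf — visit M.
    Visit J.
    At J: no right child.
  Visit X.
  At X: no right child.
Visit T.
At T: go right to L.
  At L: go left to R.
    At R: go left to Z.
      At Z: go left to N.
        N is a leaf — visit N.
      Visit Z.
      At Z: no right child.
    Visit R.
    At R: no right child.
  Visit L.
  At L: go right to V.
    At V: no left child.
    Visit V.
    At V: go right to F.
      At F: no left child.
      Visit F.
      At F: go right to U.
        U is a leaf — visit U.
Full in-order sequence: M, J, X, T, N, Z, R, L, V, F, U.

T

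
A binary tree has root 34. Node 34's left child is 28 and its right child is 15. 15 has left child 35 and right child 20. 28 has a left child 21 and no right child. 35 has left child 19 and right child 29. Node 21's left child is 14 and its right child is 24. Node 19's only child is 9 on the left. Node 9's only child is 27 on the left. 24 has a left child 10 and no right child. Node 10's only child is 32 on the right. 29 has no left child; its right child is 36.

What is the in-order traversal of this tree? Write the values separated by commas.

In-order visits the left subtree, then the node, then the right subtree.
At 34: go left to 28.
  At 28: go left to 21.
    At 21: go left to 14.
      14 is a leaf — visit 14.
    Visit 21.
    At 21: go right to 24.
      At 24: go left to 10.
        At 10: no left child.
        Visit 10.
        At 10: go right to 32.
          32 is a leaf — visit 32.
      Visit 24.
      At 24: no right child.
  Visit 28.
  At 28: no right child.
Visit 34.
At 34: go right to 15.
  At 15: go left to 35.
    At 35: go left to 19.
      At 19: go left to 9.
        At 9: go left to 27.
          27 is a leaf — visit 27.
        Visit 9.
        At 9: no right child.
      Visit 19.
      At 19: no right child.
    Visit 35.
    At 35: go right to 29.
      At 29: no left child.
      Visit 29.
      At 29: go right to 36.
        36 is a leaf — visit 36.
  Visit 15.
  At 15: go right to 20.
    20 is a leaf — visit 20.

14, 21, 10, 32, 24, 28, 34, 27, 9, 19, 35, 29, 36, 15, 20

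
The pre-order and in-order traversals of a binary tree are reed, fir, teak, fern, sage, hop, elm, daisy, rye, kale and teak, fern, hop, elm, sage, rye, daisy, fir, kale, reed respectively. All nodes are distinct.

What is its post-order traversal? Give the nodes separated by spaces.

The first element of pre-order is the root; it splits in-order into left and right subtrees.
Root reed: left subtree has 9 nodes {teak, fern, hop, elm, sage, rye, daisy, fir, kale}, right has 0 { }.
  Root fir: left subtree has 7 nodes {teak, fern, hop, elm, sage, rye, daisy}, right has 1 {kale}.
    Root teak: left subtree has 0 nodes { }, right has 6 {fern, hop, elm, sage, rye, daisy}.
      Root fern: left subtree has 0 nodes { }, right has 5 {hop, elm, sage, rye, daisy}.
        Root sage: left subtree has 2 nodes {hop, elm}, right has 2 {rye, daisy}.
          Root hop: left subtree has 0 nodes { }, right has 1 {elm}.
          Root daisy: left subtree has 1 node {rye}, right has 0 { }.

elm hop rye daisy sage fern teak kale fir reed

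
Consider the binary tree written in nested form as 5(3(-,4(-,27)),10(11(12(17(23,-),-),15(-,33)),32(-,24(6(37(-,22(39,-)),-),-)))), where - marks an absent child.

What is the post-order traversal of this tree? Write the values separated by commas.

27, 4, 3, 23, 17, 12, 33, 15, 11, 39, 22, 37, 6, 24, 32, 10, 5

Post-order visits the left subtree, then the right subtree, then the node.
At 5: go left to 3.
  At 3: no left child.
  At 3: go right to 4.
    At 4: no left child.
    At 4: go right to 27.
      27 is a leaf — visit 27.
    Visit 4.
  Visit 3.
At 5: go right to 10.
  At 10: go left to 11.
    At 11: go left to 12.
      At 12: go left to 17.
        At 17: go left to 23.
          23 is a leaf — visit 23.
        At 17: no right child.
        Visit 17.
      At 12: no right child.
      Visit 12.
    At 11: go right to 15.
      At 15: no left child.
      At 15: go right to 33.
        33 is a leaf — visit 33.
      Visit 15.
    Visit 11.
  At 10: go right to 32.
    At 32: no left child.
    At 32: go right to 24.
      At 24: go left to 6.
        At 6: go left to 37.
          At 37: no left child.
          At 37: go right to 22.
            At 22: go left to 39.
              39 is a leaf — visit 39.
            At 22: no right child.
            Visit 22.
          Visit 37.
        At 6: no right child.
        Visit 6.
      At 24: no right child.
      Visit 24.
    Visit 32.
  Visit 10.
Visit 5.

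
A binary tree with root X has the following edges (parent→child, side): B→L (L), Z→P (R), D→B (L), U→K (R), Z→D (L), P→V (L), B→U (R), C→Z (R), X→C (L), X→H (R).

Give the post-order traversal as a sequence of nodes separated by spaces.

L K U B D V P Z C H X

Post-order visits the left subtree, then the right subtree, then the node.
At X: go left to C.
  At C: no left child.
  At C: go right to Z.
    At Z: go left to D.
      At D: go left to B.
        At B: go left to L.
          L is a leaf — visit L.
        At B: go right to U.
          At U: no left child.
          At U: go right to K.
            K is a leaf — visit K.
          Visit U.
        Visit B.
      At D: no right child.
      Visit D.
    At Z: go right to P.
      At P: go left to V.
        V is a leaf — visit V.
      At P: no right child.
      Visit P.
    Visit Z.
  Visit C.
At X: go right to H.
  H is a leaf — visit H.
Visit X.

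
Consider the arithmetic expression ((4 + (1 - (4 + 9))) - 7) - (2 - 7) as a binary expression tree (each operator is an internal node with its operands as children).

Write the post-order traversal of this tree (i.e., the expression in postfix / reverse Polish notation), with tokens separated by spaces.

Post-order on an expression tree gives postfix notation: for each operator, emit left operand, right operand, then the operator.

4 1 4 9 + - + 7 - 2 7 - -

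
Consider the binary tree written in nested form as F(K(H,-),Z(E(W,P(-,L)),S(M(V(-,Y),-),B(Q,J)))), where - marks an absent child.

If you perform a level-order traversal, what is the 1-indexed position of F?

Level-order visits nodes level by level from the root, left to right within each level.
Level 0: F
Level 1: K, Z
Level 2: H, E, S
Level 3: W, P, M, B
Level 4: L, V, Q, J
Level 5: Y
Full level-order sequence: F, K, Z, H, E, S, W, P, M, B, L, V, Q, J, Y.

1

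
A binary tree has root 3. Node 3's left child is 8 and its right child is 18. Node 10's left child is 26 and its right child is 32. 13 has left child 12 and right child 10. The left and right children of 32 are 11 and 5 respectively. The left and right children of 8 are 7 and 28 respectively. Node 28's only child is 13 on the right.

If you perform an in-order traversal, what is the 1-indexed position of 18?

In-order visits the left subtree, then the node, then the right subtree.
At 3: go left to 8.
  At 8: go left to 7.
    7 is a leaf — visit 7.
  Visit 8.
  At 8: go right to 28.
    At 28: no left child.
    Visit 28.
    At 28: go right to 13.
      At 13: go left to 12.
        12 is a leaf — visit 12.
      Visit 13.
      At 13: go right to 10.
        At 10: go left to 26.
          26 is a leaf — visit 26.
        Visit 10.
        At 10: go right to 32.
          At 32: go left to 11.
            11 is a leaf — visit 11.
          Visit 32.
          At 32: go right to 5.
            5 is a leaf — visit 5.
Visit 3.
At 3: go right to 18.
  18 is a leaf — visit 18.
Full in-order sequence: 7, 8, 28, 12, 13, 26, 10, 11, 32, 5, 3, 18.

12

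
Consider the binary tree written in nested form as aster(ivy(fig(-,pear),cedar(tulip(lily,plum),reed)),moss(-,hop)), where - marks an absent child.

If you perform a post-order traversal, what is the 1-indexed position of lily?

3

Post-order visits the left subtree, then the right subtree, then the node.
At aster: go left to ivy.
  At ivy: go left to fig.
    At fig: no left child.
    At fig: go right to pear.
      pear is a leaf — visit pear.
    Visit fig.
  At ivy: go right to cedar.
    At cedar: go left to tulip.
      At tulip: go left to lily.
        lily is a leaf — visit lily.
      At tulip: go right to plum.
        plum is a leaf — visit plum.
      Visit tulip.
    At cedar: go right to reed.
      reed is a leaf — visit reed.
    Visit cedar.
  Visit ivy.
At aster: go right to moss.
  At moss: no left child.
  At moss: go right to hop.
    hop is a leaf — visit hop.
  Visit moss.
Visit aster.
Full post-order sequence: pear, fig, lily, plum, tulip, reed, cedar, ivy, hop, moss, aster.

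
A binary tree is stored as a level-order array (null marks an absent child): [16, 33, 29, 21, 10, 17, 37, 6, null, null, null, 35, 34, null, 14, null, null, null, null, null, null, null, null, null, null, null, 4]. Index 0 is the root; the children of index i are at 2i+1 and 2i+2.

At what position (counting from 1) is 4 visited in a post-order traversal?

6

Post-order visits the left subtree, then the right subtree, then the node.
At 16: go left to 33.
  At 33: go left to 21.
    At 21: go left to 6.
      6 is a leaf — visit 6.
    At 21: no right child.
    Visit 21.
  At 33: go right to 10.
    10 is a leaf — visit 10.
  Visit 33.
At 16: go right to 29.
  At 29: go left to 17.
    At 17: go left to 35.
      35 is a leaf — visit 35.
    At 17: go right to 34.
      At 34: no left child.
      At 34: go right to 4.
        4 is a leaf — visit 4.
      Visit 34.
    Visit 17.
  At 29: go right to 37.
    At 37: no left child.
    At 37: go right to 14.
      14 is a leaf — visit 14.
    Visit 37.
  Visit 29.
Visit 16.
Full post-order sequence: 6, 21, 10, 33, 35, 4, 34, 17, 14, 37, 29, 16.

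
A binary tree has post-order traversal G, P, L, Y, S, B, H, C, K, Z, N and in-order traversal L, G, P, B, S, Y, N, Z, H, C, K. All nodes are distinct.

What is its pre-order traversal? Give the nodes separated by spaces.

N B L P G S Y Z K C H

The last element of post-order is the root; it splits in-order into left and right subtrees.
Root N: left subtree has 6 nodes {L, G, P, B, S, Y}, right has 4 {Z, H, C, K}.
  Root B: left subtree has 3 nodes {L, G, P}, right has 2 {S, Y}.
    Root L: left subtree has 0 nodes { }, right has 2 {G, P}.
      Root P: left subtree has 1 node {G}, right has 0 { }.
    Root S: left subtree has 0 nodes { }, right has 1 {Y}.
  Root Z: left subtree has 0 nodes { }, right has 3 {H, C, K}.
    Root K: left subtree has 2 nodes {H, C}, right has 0 { }.
      Root C: left subtree has 1 node {H}, right has 0 { }.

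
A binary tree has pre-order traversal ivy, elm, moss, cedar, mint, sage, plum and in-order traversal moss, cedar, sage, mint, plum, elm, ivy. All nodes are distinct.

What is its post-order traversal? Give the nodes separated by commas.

sage, plum, mint, cedar, moss, elm, ivy

The first element of pre-order is the root; it splits in-order into left and right subtrees.
Root ivy: left subtree has 6 nodes {moss, cedar, sage, mint, plum, elm}, right has 0 { }.
  Root elm: left subtree has 5 nodes {moss, cedar, sage, mint, plum}, right has 0 { }.
    Root moss: left subtree has 0 nodes { }, right has 4 {cedar, sage, mint, plum}.
      Root cedar: left subtree has 0 nodes { }, right has 3 {sage, mint, plum}.
        Root mint: left subtree has 1 node {sage}, right has 1 {plum}.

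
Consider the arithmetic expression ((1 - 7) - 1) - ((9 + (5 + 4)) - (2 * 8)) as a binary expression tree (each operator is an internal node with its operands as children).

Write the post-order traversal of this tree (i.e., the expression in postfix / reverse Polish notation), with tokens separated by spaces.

1 7 - 1 - 9 5 4 + + 2 8 * - -

Post-order on an expression tree gives postfix notation: for each operator, emit left operand, right operand, then the operator.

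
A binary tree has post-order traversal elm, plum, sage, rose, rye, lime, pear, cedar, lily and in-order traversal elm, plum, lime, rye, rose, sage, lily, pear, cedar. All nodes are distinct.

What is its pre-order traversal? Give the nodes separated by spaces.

lily lime plum elm rye rose sage cedar pear

The last element of post-order is the root; it splits in-order into left and right subtrees.
Root lily: left subtree has 6 nodes {elm, plum, lime, rye, rose, sage}, right has 2 {pear, cedar}.
  Root lime: left subtree has 2 nodes {elm, plum}, right has 3 {rye, rose, sage}.
    Root plum: left subtree has 1 node {elm}, right has 0 { }.
    Root rye: left subtree has 0 nodes { }, right has 2 {rose, sage}.
      Root rose: left subtree has 0 nodes { }, right has 1 {sage}.
  Root cedar: left subtree has 1 node {pear}, right has 0 { }.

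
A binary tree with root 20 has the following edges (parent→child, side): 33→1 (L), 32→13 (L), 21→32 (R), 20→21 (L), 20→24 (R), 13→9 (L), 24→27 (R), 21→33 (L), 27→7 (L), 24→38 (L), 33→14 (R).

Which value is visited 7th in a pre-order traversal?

13

Pre-order visits the node, then its left subtree, then its right subtree.
Visit 20.
At 20: go left to 21.
  Visit 21.
  At 21: go left to 33.
    Visit 33.
    At 33: go left to 1.
      1 is a leaf — visit 1.
    At 33: go right to 14.
      14 is a leaf — visit 14.
  At 21: go right to 32.
    Visit 32.
    At 32: go left to 13.
      Visit 13.
      At 13: go left to 9.
        9 is a leaf — visit 9.
      At 13: no right child.
    At 32: no right child.
At 20: go right to 24.
  Visit 24.
  At 24: go left to 38.
    38 is a leaf — visit 38.
  At 24: go right to 27.
    Visit 27.
    At 27: go left to 7.
      7 is a leaf — visit 7.
    At 27: no right child.
Full pre-order sequence: 20, 21, 33, 1, 14, 32, 13, 9, 24, 38, 27, 7.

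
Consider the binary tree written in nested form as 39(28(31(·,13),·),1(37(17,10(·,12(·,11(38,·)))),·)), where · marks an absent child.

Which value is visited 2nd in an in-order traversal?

In-order visits the left subtree, then the node, then the right subtree.
At 39: go left to 28.
  At 28: go left to 31.
    At 31: no left child.
    Visit 31.
    At 31: go right to 13.
      13 is a leaf — visit 13.
  Visit 28.
  At 28: no right child.
Visit 39.
At 39: go right to 1.
  At 1: go left to 37.
    At 37: go left to 17.
      17 is a leaf — visit 17.
    Visit 37.
    At 37: go right to 10.
      At 10: no left child.
      Visit 10.
      At 10: go right to 12.
        At 12: no left child.
        Visit 12.
        At 12: go right to 11.
          At 11: go left to 38.
            38 is a leaf — visit 38.
          Visit 11.
          At 11: no right child.
  Visit 1.
  At 1: no right child.
Full in-order sequence: 31, 13, 28, 39, 17, 37, 10, 12, 38, 11, 1.

13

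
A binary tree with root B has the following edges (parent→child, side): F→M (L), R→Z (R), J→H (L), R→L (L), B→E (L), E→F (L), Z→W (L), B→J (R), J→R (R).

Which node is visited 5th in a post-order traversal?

Post-order visits the left subtree, then the right subtree, then the node.
At B: go left to E.
  At E: go left to F.
    At F: go left to M.
      M is a leaf — visit M.
    At F: no right child.
    Visit F.
  At E: no right child.
  Visit E.
At B: go right to J.
  At J: go left to H.
    H is a leaf — visit H.
  At J: go right to R.
    At R: go left to L.
      L is a leaf — visit L.
    At R: go right to Z.
      At Z: go left to W.
        W is a leaf — visit W.
      At Z: no right child.
      Visit Z.
    Visit R.
  Visit J.
Visit B.
Full post-order sequence: M, F, E, H, L, W, Z, R, J, B.

L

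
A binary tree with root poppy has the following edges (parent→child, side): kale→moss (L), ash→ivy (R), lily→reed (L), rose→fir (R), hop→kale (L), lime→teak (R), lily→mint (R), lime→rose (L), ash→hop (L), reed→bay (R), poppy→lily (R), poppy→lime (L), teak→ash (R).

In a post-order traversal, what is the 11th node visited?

reed

Post-order visits the left subtree, then the right subtree, then the node.
At poppy: go left to lime.
  At lime: go left to rose.
    At rose: no left child.
    At rose: go right to fir.
      fir is a leaf — visit fir.
    Visit rose.
  At lime: go right to teak.
    At teak: no left child.
    At teak: go right to ash.
      At ash: go left to hop.
        At hop: go left to kale.
          At kale: go left to moss.
            moss is a leaf — visit moss.
          At kale: no right child.
          Visit kale.
        At hop: no right child.
        Visit hop.
      At ash: go right to ivy.
        ivy is a leaf — visit ivy.
      Visit ash.
    Visit teak.
  Visit lime.
At poppy: go right to lily.
  At lily: go left to reed.
    At reed: no left child.
    At reed: go right to bay.
      bay is a leaf — visit bay.
    Visit reed.
  At lily: go right to mint.
    mint is a leaf — visit mint.
  Visit lily.
Visit poppy.
Full post-order sequence: fir, rose, moss, kale, hop, ivy, ash, teak, lime, bay, reed, mint, lily, poppy.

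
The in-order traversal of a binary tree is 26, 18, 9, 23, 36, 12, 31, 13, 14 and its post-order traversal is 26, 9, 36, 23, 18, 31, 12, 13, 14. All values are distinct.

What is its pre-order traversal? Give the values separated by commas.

The last element of post-order is the root; it splits in-order into left and right subtrees.
Root 14: left subtree has 8 nodes {26, 18, 9, 23, 36, 12, 31, 13}, right has 0 { }.
  Root 13: left subtree has 7 nodes {26, 18, 9, 23, 36, 12, 31}, right has 0 { }.
    Root 12: left subtree has 5 nodes {26, 18, 9, 23, 36}, right has 1 {31}.
      Root 18: left subtree has 1 node {26}, right has 3 {9, 23, 36}.
        Root 23: left subtree has 1 node {9}, right has 1 {36}.

14, 13, 12, 18, 26, 23, 9, 36, 31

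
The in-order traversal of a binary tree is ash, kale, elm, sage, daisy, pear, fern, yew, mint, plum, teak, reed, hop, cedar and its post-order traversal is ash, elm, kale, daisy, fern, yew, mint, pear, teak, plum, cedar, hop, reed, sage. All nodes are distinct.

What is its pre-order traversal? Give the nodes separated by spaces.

The last element of post-order is the root; it splits in-order into left and right subtrees.
Root sage: left subtree has 3 nodes {ash, kale, elm}, right has 10 {daisy, pear, fern, yew, mint, plum, teak, reed, hop, cedar}.
  Root kale: left subtree has 1 node {ash}, right has 1 {elm}.
  Root reed: left subtree has 7 nodes {daisy, pear, fern, yew, mint, plum, teak}, right has 2 {hop, cedar}.
    Root plum: left subtree has 5 nodes {daisy, pear, fern, yew, mint}, right has 1 {teak}.
      Root pear: left subtree has 1 node {daisy}, right has 3 {fern, yew, mint}.
        Root mint: left subtree has 2 nodes {fern, yew}, right has 0 { }.
          Root yew: left subtree has 1 node {fern}, right has 0 { }.
    Root hop: left subtree has 0 nodes { }, right has 1 {cedar}.

sage kale ash elm reed plum pear daisy mint yew fern teak hop cedar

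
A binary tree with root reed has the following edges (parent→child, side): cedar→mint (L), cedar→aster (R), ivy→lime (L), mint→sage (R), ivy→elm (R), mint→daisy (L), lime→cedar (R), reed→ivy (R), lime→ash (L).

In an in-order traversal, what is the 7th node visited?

cedar

In-order visits the left subtree, then the node, then the right subtree.
At reed: no left child.
Visit reed.
At reed: go right to ivy.
  At ivy: go left to lime.
    At lime: go left to ash.
      ash is a leaf — visit ash.
    Visit lime.
    At lime: go right to cedar.
      At cedar: go left to mint.
        At mint: go left to daisy.
          daisy is a leaf — visit daisy.
        Visit mint.
        At mint: go right to sage.
          sage is a leaf — visit sage.
      Visit cedar.
      At cedar: go right to aster.
        aster is a leaf — visit aster.
  Visit ivy.
  At ivy: go right to elm.
    elm is a leaf — visit elm.
Full in-order sequence: reed, ash, lime, daisy, mint, sage, cedar, aster, ivy, elm.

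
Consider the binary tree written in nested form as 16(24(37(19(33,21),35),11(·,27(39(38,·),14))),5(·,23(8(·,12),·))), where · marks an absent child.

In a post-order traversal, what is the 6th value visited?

38

Post-order visits the left subtree, then the right subtree, then the node.
At 16: go left to 24.
  At 24: go left to 37.
    At 37: go left to 19.
      At 19: go left to 33.
        33 is a leaf — visit 33.
      At 19: go right to 21.
        21 is a leaf — visit 21.
      Visit 19.
    At 37: go right to 35.
      35 is a leaf — visit 35.
    Visit 37.
  At 24: go right to 11.
    At 11: no left child.
    At 11: go right to 27.
      At 27: go left to 39.
        At 39: go left to 38.
          38 is a leaf — visit 38.
        At 39: no right child.
        Visit 39.
      At 27: go right to 14.
        14 is a leaf — visit 14.
      Visit 27.
    Visit 11.
  Visit 24.
At 16: go right to 5.
  At 5: no left child.
  At 5: go right to 23.
    At 23: go left to 8.
      At 8: no left child.
      At 8: go right to 12.
        12 is a leaf — visit 12.
      Visit 8.
    At 23: no right child.
    Visit 23.
  Visit 5.
Visit 16.
Full post-order sequence: 33, 21, 19, 35, 37, 38, 39, 14, 27, 11, 24, 12, 8, 23, 5, 16.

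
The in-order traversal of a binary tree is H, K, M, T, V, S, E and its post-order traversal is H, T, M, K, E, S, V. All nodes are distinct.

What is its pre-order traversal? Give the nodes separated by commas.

The last element of post-order is the root; it splits in-order into left and right subtrees.
Root V: left subtree has 4 nodes {H, K, M, T}, right has 2 {S, E}.
  Root K: left subtree has 1 node {H}, right has 2 {M, T}.
    Root M: left subtree has 0 nodes { }, right has 1 {T}.
  Root S: left subtree has 0 nodes { }, right has 1 {E}.

V, K, H, M, T, S, E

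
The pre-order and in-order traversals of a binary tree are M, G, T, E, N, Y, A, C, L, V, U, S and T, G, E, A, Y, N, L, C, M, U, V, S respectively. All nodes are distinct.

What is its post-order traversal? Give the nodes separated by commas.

T, A, Y, L, C, N, E, G, U, S, V, M

The first element of pre-order is the root; it splits in-order into left and right subtrees.
Root M: left subtree has 8 nodes {T, G, E, A, Y, N, L, C}, right has 3 {U, V, S}.
  Root G: left subtree has 1 node {T}, right has 6 {E, A, Y, N, L, C}.
    Root E: left subtree has 0 nodes { }, right has 5 {A, Y, N, L, C}.
      Root N: left subtree has 2 nodes {A, Y}, right has 2 {L, C}.
        Root Y: left subtree has 1 node {A}, right has 0 { }.
        Root C: left subtree has 1 node {L}, right has 0 { }.
  Root V: left subtree has 1 node {U}, right has 1 {S}.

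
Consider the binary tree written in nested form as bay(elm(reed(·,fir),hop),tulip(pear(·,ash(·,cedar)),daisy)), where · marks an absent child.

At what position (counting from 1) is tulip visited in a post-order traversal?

Post-order visits the left subtree, then the right subtree, then the node.
At bay: go left to elm.
  At elm: go left to reed.
    At reed: no left child.
    At reed: go right to fir.
      fir is a leaf — visit fir.
    Visit reed.
  At elm: go right to hop.
    hop is a leaf — visit hop.
  Visit elm.
At bay: go right to tulip.
  At tulip: go left to pear.
    At pear: no left child.
    At pear: go right to ash.
      At ash: no left child.
      At ash: go right to cedar.
        cedar is a leaf — visit cedar.
      Visit ash.
    Visit pear.
  At tulip: go right to daisy.
    daisy is a leaf — visit daisy.
  Visit tulip.
Visit bay.
Full post-order sequence: fir, reed, hop, elm, cedar, ash, pear, daisy, tulip, bay.

9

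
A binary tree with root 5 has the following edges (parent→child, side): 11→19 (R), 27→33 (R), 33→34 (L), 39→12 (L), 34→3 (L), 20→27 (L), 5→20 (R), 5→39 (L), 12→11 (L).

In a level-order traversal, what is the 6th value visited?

Level-order visits nodes level by level from the root, left to right within each level.
Level 0: 5
Level 1: 39, 20
Level 2: 12, 27
Level 3: 11, 33
Level 4: 19, 34
Level 5: 3
Full level-order sequence: 5, 39, 20, 12, 27, 11, 33, 19, 34, 3.

11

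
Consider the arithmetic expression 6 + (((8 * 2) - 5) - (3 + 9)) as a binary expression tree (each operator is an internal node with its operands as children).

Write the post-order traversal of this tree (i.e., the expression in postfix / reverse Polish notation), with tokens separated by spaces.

6 8 2 * 5 - 3 9 + - +

Post-order on an expression tree gives postfix notation: for each operator, emit left operand, right operand, then the operator.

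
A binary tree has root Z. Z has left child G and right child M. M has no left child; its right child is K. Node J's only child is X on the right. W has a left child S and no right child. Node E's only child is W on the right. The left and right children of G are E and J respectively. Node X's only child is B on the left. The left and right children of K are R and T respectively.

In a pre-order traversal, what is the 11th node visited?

R

Pre-order visits the node, then its left subtree, then its right subtree.
Visit Z.
At Z: go left to G.
  Visit G.
  At G: go left to E.
    Visit E.
    At E: no left child.
    At E: go right to W.
      Visit W.
      At W: go left to S.
        S is a leaf — visit S.
      At W: no right child.
  At G: go right to J.
    Visit J.
    At J: no left child.
    At J: go right to X.
      Visit X.
      At X: go left to B.
        B is a leaf — visit B.
      At X: no right child.
At Z: go right to M.
  Visit M.
  At M: no left child.
  At M: go right to K.
    Visit K.
    At K: go left to R.
      R is a leaf — visit R.
    At K: go right to T.
      T is a leaf — visit T.
Full pre-order sequence: Z, G, E, W, S, J, X, B, M, K, R, T.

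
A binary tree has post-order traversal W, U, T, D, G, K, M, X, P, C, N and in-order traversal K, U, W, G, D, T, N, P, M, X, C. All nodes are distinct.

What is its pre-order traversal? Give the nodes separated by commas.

N, K, G, U, W, D, T, C, P, X, M

The last element of post-order is the root; it splits in-order into left and right subtrees.
Root N: left subtree has 6 nodes {K, U, W, G, D, T}, right has 4 {P, M, X, C}.
  Root K: left subtree has 0 nodes { }, right has 5 {U, W, G, D, T}.
    Root G: left subtree has 2 nodes {U, W}, right has 2 {D, T}.
      Root U: left subtree has 0 nodes { }, right has 1 {W}.
      Root D: left subtree has 0 nodes { }, right has 1 {T}.
  Root C: left subtree has 3 nodes {P, M, X}, right has 0 { }.
    Root P: left subtree has 0 nodes { }, right has 2 {M, X}.
      Root X: left subtree has 1 node {M}, right has 0 { }.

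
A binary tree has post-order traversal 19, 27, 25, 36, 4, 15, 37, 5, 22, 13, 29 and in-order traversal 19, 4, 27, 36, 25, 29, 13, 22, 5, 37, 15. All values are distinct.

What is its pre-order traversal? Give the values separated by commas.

The last element of post-order is the root; it splits in-order into left and right subtrees.
Root 29: left subtree has 5 nodes {19, 4, 27, 36, 25}, right has 5 {13, 22, 5, 37, 15}.
  Root 4: left subtree has 1 node {19}, right has 3 {27, 36, 25}.
    Root 36: left subtree has 1 node {27}, right has 1 {25}.
  Root 13: left subtree has 0 nodes { }, right has 4 {22, 5, 37, 15}.
    Root 22: left subtree has 0 nodes { }, right has 3 {5, 37, 15}.
      Root 5: left subtree has 0 nodes { }, right has 2 {37, 15}.
        Root 37: left subtree has 0 nodes { }, right has 1 {15}.

29, 4, 19, 36, 27, 25, 13, 22, 5, 37, 15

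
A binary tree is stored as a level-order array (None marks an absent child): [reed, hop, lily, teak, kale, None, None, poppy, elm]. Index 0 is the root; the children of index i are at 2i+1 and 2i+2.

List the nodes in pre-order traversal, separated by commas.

Pre-order visits the node, then its left subtree, then its right subtree.
Visit reed.
At reed: go left to hop.
  Visit hop.
  At hop: go left to teak.
    Visit teak.
    At teak: go left to poppy.
      poppy is a leaf — visit poppy.
    At teak: go right to elm.
      elm is a leaf — visit elm.
  At hop: go right to kale.
    kale is a leaf — visit kale.
At reed: go right to lily.
  lily is a leaf — visit lily.

reed, hop, teak, poppy, elm, kale, lily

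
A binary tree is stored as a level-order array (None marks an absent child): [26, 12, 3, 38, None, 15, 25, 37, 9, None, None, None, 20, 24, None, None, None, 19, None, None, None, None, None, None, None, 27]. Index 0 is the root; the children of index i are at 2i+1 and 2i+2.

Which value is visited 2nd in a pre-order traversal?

12

Pre-order visits the node, then its left subtree, then its right subtree.
Visit 26.
At 26: go left to 12.
  Visit 12.
  At 12: go left to 38.
    Visit 38.
    At 38: go left to 37.
      37 is a leaf — visit 37.
    At 38: go right to 9.
      Visit 9.
      At 9: go left to 19.
        19 is a leaf — visit 19.
      At 9: no right child.
  At 12: no right child.
At 26: go right to 3.
  Visit 3.
  At 3: go left to 15.
    Visit 15.
    At 15: no left child.
    At 15: go right to 20.
      Visit 20.
      At 20: go left to 27.
        27 is a leaf — visit 27.
      At 20: no right child.
  At 3: go right to 25.
    Visit 25.
    At 25: go left to 24.
      24 is a leaf — visit 24.
    At 25: no right child.
Full pre-order sequence: 26, 12, 38, 37, 9, 19, 3, 15, 20, 27, 25, 24.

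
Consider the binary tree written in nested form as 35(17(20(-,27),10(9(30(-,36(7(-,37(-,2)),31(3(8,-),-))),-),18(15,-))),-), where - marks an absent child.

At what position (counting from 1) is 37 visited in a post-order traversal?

4

Post-order visits the left subtree, then the right subtree, then the node.
At 35: go left to 17.
  At 17: go left to 20.
    At 20: no left child.
    At 20: go right to 27.
      27 is a leaf — visit 27.
    Visit 20.
  At 17: go right to 10.
    At 10: go left to 9.
      At 9: go left to 30.
        At 30: no left child.
        At 30: go right to 36.
          At 36: go left to 7.
            At 7: no left child.
            At 7: go right to 37.
              At 37: no left child.
              At 37: go right to 2.
                2 is a leaf — visit 2.
              Visit 37.
            Visit 7.
          At 36: go right to 31.
            At 31: go left to 3.
              At 3: go left to 8.
                8 is a leaf — visit 8.
              At 3: no right child.
              Visit 3.
            At 31: no right child.
            Visit 31.
          Visit 36.
        Visit 30.
      At 9: no right child.
      Visit 9.
    At 10: go right to 18.
      At 18: go left to 15.
        15 is a leaf — visit 15.
      At 18: no right child.
      Visit 18.
    Visit 10.
  Visit 17.
At 35: no right child.
Visit 35.
Full post-order sequence: 27, 20, 2, 37, 7, 8, 3, 31, 36, 30, 9, 15, 18, 10, 17, 35.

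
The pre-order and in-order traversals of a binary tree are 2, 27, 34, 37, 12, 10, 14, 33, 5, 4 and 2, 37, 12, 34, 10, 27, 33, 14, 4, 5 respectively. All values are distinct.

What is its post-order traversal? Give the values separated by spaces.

The first element of pre-order is the root; it splits in-order into left and right subtrees.
Root 2: left subtree has 0 nodes { }, right has 9 {37, 12, 34, 10, 27, 33, 14, 4, 5}.
  Root 27: left subtree has 4 nodes {37, 12, 34, 10}, right has 4 {33, 14, 4, 5}.
    Root 34: left subtree has 2 nodes {37, 12}, right has 1 {10}.
      Root 37: left subtree has 0 nodes { }, right has 1 {12}.
    Root 14: left subtree has 1 node {33}, right has 2 {4, 5}.
      Root 5: left subtree has 1 node {4}, right has 0 { }.

12 37 10 34 33 4 5 14 27 2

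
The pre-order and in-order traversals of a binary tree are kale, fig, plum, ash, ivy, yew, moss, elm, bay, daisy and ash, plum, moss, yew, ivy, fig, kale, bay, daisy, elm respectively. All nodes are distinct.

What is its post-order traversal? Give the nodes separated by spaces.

ash moss yew ivy plum fig daisy bay elm kale

The first element of pre-order is the root; it splits in-order into left and right subtrees.
Root kale: left subtree has 6 nodes {ash, plum, moss, yew, ivy, fig}, right has 3 {bay, daisy, elm}.
  Root fig: left subtree has 5 nodes {ash, plum, moss, yew, ivy}, right has 0 { }.
    Root plum: left subtree has 1 node {ash}, right has 3 {moss, yew, ivy}.
      Root ivy: left subtree has 2 nodes {moss, yew}, right has 0 { }.
        Root yew: left subtree has 1 node {moss}, right has 0 { }.
  Root elm: left subtree has 2 nodes {bay, daisy}, right has 0 { }.
    Root bay: left subtree has 0 nodes { }, right has 1 {daisy}.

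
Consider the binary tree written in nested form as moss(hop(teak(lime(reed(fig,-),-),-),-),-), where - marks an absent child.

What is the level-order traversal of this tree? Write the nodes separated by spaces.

moss hop teak lime reed fig

Level-order visits nodes level by level from the root, left to right within each level.
Level 0: moss
Level 1: hop
Level 2: teak
Level 3: lime
Level 4: reed
Level 5: fig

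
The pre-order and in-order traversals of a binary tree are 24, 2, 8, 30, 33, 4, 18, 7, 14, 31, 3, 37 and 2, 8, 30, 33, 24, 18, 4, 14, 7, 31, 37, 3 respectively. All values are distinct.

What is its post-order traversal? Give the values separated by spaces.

The first element of pre-order is the root; it splits in-order into left and right subtrees.
Root 24: left subtree has 4 nodes {2, 8, 30, 33}, right has 7 {18, 4, 14, 7, 31, 37, 3}.
  Root 2: left subtree has 0 nodes { }, right has 3 {8, 30, 33}.
    Root 8: left subtree has 0 nodes { }, right has 2 {30, 33}.
      Root 30: left subtree has 0 nodes { }, right has 1 {33}.
  Root 4: left subtree has 1 node {18}, right has 5 {14, 7, 31, 37, 3}.
    Root 7: left subtree has 1 node {14}, right has 3 {31, 37, 3}.
      Root 31: left subtree has 0 nodes { }, right has 2 {37, 3}.
        Root 3: left subtree has 1 node {37}, right has 0 { }.

33 30 8 2 18 14 37 3 31 7 4 24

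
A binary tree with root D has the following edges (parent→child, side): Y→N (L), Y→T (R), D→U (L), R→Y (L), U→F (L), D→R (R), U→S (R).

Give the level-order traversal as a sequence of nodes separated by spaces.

D U R F S Y N T

Level-order visits nodes level by level from the root, left to right within each level.
Level 0: D
Level 1: U, R
Level 2: F, S, Y
Level 3: N, T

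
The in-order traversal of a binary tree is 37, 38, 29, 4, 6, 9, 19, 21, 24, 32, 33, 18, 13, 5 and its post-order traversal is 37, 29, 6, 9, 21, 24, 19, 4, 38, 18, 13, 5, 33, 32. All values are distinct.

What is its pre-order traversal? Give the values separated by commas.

The last element of post-order is the root; it splits in-order into left and right subtrees.
Root 32: left subtree has 9 nodes {37, 38, 29, 4, 6, 9, 19, 21, 24}, right has 4 {33, 18, 13, 5}.
  Root 38: left subtree has 1 node {37}, right has 7 {29, 4, 6, 9, 19, 21, 24}.
    Root 4: left subtree has 1 node {29}, right has 5 {6, 9, 19, 21, 24}.
      Root 19: left subtree has 2 nodes {6, 9}, right has 2 {21, 24}.
        Root 9: left subtree has 1 node {6}, right has 0 { }.
        Root 24: left subtree has 1 node {21}, right has 0 { }.
  Root 33: left subtree has 0 nodes { }, right has 3 {18, 13, 5}.
    Root 5: left subtree has 2 nodes {18, 13}, right has 0 { }.
      Root 13: left subtree has 1 node {18}, right has 0 { }.

32, 38, 37, 4, 29, 19, 9, 6, 24, 21, 33, 5, 13, 18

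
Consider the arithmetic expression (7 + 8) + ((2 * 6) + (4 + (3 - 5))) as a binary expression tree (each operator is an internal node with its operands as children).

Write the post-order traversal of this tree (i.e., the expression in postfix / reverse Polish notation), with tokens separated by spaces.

Post-order on an expression tree gives postfix notation: for each operator, emit left operand, right operand, then the operator.

7 8 + 2 6 * 4 3 5 - + + +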